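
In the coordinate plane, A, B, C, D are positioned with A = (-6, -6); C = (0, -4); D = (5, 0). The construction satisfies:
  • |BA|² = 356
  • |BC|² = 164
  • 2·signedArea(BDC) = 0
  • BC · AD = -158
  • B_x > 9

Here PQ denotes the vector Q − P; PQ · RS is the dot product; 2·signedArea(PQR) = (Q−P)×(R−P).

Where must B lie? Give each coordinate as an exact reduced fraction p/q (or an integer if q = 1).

1. B_x = 10  [2·signedArea(BDC) = 0 ∩ BC · AD = -158]
2. B_y = 4  [2·signedArea(BDC) = 0 ∩ BC · AD = -158]
   → B = (10, 4)

B = (10, 4)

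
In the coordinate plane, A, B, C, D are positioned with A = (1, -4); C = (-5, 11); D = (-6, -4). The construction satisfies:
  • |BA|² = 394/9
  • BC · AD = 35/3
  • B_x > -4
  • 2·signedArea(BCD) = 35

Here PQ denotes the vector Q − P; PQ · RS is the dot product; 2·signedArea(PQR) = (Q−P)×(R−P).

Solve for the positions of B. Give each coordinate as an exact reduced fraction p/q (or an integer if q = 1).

B = (-10/3, 1)

1. B_x = -10/3  [2·signedArea(BCD) = 35 ∩ BC · AD = 35/3]
2. B_y = 1  [2·signedArea(BCD) = 35 ∩ BC · AD = 35/3]
   → B = (-10/3, 1)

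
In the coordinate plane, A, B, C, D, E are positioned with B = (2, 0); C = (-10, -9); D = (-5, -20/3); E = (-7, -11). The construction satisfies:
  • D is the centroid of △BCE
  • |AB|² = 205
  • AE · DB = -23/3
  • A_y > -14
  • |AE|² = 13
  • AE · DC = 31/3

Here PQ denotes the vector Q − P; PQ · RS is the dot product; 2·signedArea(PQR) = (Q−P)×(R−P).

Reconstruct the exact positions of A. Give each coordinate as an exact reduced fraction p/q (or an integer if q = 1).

A = (-4, -13)

1. A_x = -4  [AE · DB = -23/3 ∩ AE · DC = 31/3]
2. A_y = -13  [AE · DB = -23/3 ∩ AE · DC = 31/3]
   → A = (-4, -13)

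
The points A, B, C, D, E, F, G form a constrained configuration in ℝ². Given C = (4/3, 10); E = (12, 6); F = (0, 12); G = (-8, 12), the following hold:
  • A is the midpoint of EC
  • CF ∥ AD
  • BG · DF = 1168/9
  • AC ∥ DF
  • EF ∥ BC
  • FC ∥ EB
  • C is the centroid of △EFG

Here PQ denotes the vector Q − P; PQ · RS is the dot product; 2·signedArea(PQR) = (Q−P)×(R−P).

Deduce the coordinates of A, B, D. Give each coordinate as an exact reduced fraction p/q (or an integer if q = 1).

A = (20/3, 8)
B = (40/3, 4)
D = (16/3, 10)

1. A_x = 20/3  [A is the midpoint of EC]
2. A_y = 8  [A is the midpoint of EC]
   → A = (20/3, 8)
3. B_x = 40/3  [EF ∥ BC ∩ FC ∥ EB]
4. B_y = 4  [EF ∥ BC ∩ FC ∥ EB]
   → B = (40/3, 4)
5. D_x = 16/3  [AC ∥ DF ∩ CF ∥ AD]
6. D_y = 10  [AC ∥ DF ∩ CF ∥ AD]
   → D = (16/3, 10)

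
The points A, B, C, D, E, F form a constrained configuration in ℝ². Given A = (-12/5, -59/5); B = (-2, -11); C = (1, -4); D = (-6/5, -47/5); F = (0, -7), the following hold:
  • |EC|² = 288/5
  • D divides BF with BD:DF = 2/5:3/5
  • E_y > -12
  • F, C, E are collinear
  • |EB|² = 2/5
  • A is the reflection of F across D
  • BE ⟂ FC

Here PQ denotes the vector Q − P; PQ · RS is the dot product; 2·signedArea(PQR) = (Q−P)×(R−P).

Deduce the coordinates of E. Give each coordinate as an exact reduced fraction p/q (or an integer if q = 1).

1. E_x = -7/5  [F, C, E are collinear ∩ BE ⟂ FC]
2. E_y = -56/5  [F, C, E are collinear ∩ BE ⟂ FC]
   → E = (-7/5, -56/5)

E = (-7/5, -56/5)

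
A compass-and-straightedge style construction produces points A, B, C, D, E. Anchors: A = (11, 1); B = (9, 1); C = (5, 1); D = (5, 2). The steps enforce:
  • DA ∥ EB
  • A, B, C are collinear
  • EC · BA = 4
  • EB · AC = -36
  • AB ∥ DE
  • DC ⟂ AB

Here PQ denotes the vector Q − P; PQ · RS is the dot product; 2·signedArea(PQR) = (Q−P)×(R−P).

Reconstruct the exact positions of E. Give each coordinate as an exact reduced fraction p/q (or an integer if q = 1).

E = (3, 2)

1. E_x = 3  [DA ∥ EB ∩ AB ∥ DE]
2. E_y = 2  [DA ∥ EB ∩ AB ∥ DE]
   → E = (3, 2)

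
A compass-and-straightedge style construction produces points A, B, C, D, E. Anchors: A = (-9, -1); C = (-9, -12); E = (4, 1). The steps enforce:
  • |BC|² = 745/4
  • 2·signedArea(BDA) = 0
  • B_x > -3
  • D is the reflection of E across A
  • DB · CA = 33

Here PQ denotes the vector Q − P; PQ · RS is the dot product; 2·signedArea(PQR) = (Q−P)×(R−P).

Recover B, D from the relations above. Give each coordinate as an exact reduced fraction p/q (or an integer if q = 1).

1. D_x = -22  [D is the reflection of E across A]
2. D_y = -3  [D is the reflection of E across A]
   → D = (-22, -3)
3. B_x = -5/2  [2·signedArea(BDA) = 0 ∩ DB · CA = 33]
4. B_y = 0  [2·signedArea(BDA) = 0 ∩ DB · CA = 33]
   → B = (-5/2, 0)

B = (-5/2, 0)
D = (-22, -3)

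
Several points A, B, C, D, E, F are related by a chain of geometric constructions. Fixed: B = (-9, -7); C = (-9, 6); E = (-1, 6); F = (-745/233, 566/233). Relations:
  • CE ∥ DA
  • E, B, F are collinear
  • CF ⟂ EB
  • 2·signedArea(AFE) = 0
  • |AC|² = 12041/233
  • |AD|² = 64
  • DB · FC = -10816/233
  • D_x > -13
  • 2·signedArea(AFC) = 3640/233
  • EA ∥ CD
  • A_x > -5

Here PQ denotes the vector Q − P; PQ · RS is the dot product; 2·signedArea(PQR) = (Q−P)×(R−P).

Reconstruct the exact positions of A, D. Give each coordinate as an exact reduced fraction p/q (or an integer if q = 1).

A = (-1025/233, 111/233)
D = (-2889/233, 111/233)

1. A_x = -1025/233  [2·signedArea(AFE) = 0 ∩ 2·signedArea(AFC) = 3640/233]
2. A_y = 111/233  [2·signedArea(AFE) = 0 ∩ 2·signedArea(AFC) = 3640/233]
   → A = (-1025/233, 111/233)
3. D_x = -2889/233  [CE ∥ DA ∩ EA ∥ CD]
4. D_y = 111/233  [CE ∥ DA ∩ EA ∥ CD]
   → D = (-2889/233, 111/233)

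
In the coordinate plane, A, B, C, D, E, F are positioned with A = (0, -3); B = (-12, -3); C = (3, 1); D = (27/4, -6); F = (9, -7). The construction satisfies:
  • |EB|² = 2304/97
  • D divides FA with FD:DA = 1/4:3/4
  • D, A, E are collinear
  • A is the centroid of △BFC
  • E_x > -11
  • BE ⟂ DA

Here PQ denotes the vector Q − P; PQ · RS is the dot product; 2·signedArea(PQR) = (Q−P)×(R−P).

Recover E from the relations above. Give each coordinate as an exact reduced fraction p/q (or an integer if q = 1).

1. E_x = -972/97  [D, A, E are collinear ∩ BE ⟂ DA]
2. E_y = 141/97  [D, A, E are collinear ∩ BE ⟂ DA]
   → E = (-972/97, 141/97)

E = (-972/97, 141/97)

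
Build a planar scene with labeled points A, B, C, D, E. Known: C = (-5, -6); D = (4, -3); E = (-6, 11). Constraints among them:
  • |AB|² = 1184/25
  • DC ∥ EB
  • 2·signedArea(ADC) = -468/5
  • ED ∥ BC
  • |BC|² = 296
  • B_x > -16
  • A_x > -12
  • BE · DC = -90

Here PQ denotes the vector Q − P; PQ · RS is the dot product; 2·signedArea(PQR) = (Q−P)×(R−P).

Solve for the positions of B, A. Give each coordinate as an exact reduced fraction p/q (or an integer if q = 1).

A = (-11, 12/5)
B = (-15, 8)

1. B_x = -15  [ED ∥ BC ∩ DC ∥ EB]
2. B_y = 8  [ED ∥ BC ∩ DC ∥ EB]
   → B = (-15, 8)
3. A_x = -11  [line 3·x + -9·y + 273/5 = 0 ∩ |AB|² = 1184/25]
4. A_y = 12/5  [line 3·x + -9·y + 273/5 = 0 ∩ |AB|² = 1184/25]
   → A = (-11, 12/5)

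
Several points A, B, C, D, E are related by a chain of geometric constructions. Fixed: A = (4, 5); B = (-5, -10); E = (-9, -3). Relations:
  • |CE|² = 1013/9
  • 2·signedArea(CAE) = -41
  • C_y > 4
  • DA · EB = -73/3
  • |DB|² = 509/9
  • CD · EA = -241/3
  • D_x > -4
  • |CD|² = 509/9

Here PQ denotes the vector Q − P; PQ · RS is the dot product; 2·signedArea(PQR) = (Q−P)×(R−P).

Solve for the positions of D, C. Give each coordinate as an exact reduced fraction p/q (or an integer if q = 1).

C = (-5/3, 14/3)
D = (-10/3, -8/3)

1. D_x = -10/3  [line -4·x + 7·y + 16/3 = 0 ∩ |DB|² = 509/9]
2. D_y = -8/3  [line -4·x + 7·y + 16/3 = 0 ∩ |DB|² = 509/9]
   → D = (-10/3, -8/3)
3. C_x = -5/3  [2·signedArea(CAE) = -41 ∩ CD · EA = -241/3]
4. C_y = 14/3  [2·signedArea(CAE) = -41 ∩ CD · EA = -241/3]
   → C = (-5/3, 14/3)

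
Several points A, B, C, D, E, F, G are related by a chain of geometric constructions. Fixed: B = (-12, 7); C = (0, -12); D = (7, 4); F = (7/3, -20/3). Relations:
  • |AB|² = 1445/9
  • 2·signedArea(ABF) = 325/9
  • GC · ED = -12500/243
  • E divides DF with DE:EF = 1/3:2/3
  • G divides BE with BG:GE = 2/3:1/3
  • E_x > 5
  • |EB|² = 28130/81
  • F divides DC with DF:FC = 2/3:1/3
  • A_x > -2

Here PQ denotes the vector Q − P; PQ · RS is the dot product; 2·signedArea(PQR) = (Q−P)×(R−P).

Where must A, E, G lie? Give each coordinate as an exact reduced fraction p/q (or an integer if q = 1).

A = (-5/3, -1/3)
E = (49/9, 4/9)
G = (-10/27, 71/27)

1. A_x = -5/3  [line 41/3·x + 43/3·y + 248/9 = 0 ∩ |AB|² = 1445/9]
2. A_y = -1/3  [line 41/3·x + 43/3·y + 248/9 = 0 ∩ |AB|² = 1445/9]
   → A = (-5/3, -1/3)
3. E_x = 49/9  [E divides DF with DE:EF = 1/3:2/3]
4. E_y = 4/9  [E divides DF with DE:EF = 1/3:2/3]
   → E = (49/9, 4/9)
5. G_x = -10/27  [G divides BE with BG:GE = 2/3:1/3]
6. G_y = 71/27  [G divides BE with BG:GE = 2/3:1/3]
   → G = (-10/27, 71/27)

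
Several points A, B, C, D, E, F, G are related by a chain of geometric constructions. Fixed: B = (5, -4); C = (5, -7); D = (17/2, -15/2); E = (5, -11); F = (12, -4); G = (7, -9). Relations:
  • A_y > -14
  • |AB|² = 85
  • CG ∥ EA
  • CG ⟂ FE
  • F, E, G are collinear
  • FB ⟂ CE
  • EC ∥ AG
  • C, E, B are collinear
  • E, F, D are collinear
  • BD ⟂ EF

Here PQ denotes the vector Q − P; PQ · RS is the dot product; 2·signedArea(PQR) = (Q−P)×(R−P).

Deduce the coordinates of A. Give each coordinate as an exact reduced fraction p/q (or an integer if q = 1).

A = (7, -13)

1. A_x = 7  [EC ∥ AG ∩ CG ∥ EA]
2. A_y = -13  [EC ∥ AG ∩ CG ∥ EA]
   → A = (7, -13)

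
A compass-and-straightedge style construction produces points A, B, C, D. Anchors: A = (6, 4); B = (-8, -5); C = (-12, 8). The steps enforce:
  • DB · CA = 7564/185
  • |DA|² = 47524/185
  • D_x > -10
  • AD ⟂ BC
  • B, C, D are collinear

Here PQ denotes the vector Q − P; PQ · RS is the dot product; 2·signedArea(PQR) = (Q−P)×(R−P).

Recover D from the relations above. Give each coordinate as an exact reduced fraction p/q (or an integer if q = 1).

D = (-1724/185, -132/185)

1. D_x = -1724/185  [B, C, D are collinear ∩ AD ⟂ BC]
2. D_y = -132/185  [B, C, D are collinear ∩ AD ⟂ BC]
   → D = (-1724/185, -132/185)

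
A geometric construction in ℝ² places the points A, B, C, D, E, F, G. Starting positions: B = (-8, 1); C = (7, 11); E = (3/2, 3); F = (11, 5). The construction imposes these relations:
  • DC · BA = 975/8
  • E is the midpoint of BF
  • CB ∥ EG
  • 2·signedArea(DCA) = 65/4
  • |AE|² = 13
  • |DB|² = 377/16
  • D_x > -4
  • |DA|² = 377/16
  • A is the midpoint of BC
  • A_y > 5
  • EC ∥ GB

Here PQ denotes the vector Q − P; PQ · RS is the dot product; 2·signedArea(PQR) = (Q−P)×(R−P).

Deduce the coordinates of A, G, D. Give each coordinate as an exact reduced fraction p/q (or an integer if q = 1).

1. A_x = -1/2  [A is the midpoint of BC]
2. A_y = 6  [A is the midpoint of BC]
   → A = (-1/2, 6)
3. G_x = -27/2  [EC ∥ GB ∩ CB ∥ EG]
4. G_y = -7  [EC ∥ GB ∩ CB ∥ EG]
   → G = (-27/2, -7)
5. D_x = -13/4  [2·signedArea(DCA) = 65/4 ∩ DC · BA = 975/8]
6. D_y = 2  [2·signedArea(DCA) = 65/4 ∩ DC · BA = 975/8]
   → D = (-13/4, 2)

A = (-1/2, 6)
D = (-13/4, 2)
G = (-27/2, -7)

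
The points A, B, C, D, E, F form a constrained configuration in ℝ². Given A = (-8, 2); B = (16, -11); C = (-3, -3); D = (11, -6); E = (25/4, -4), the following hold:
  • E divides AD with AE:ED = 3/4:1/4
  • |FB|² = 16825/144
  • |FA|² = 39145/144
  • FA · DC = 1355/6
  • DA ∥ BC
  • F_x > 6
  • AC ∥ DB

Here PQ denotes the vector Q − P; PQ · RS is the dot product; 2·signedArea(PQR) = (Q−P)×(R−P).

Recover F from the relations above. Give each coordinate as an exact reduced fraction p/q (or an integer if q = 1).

1. F_x = 77/12  [line 14·x + -3·y + -647/6 = 0 ∩ |FB|² = 16825/144]
2. F_y = -6  [line 14·x + -3·y + -647/6 = 0 ∩ |FB|² = 16825/144]
   → F = (77/12, -6)

F = (77/12, -6)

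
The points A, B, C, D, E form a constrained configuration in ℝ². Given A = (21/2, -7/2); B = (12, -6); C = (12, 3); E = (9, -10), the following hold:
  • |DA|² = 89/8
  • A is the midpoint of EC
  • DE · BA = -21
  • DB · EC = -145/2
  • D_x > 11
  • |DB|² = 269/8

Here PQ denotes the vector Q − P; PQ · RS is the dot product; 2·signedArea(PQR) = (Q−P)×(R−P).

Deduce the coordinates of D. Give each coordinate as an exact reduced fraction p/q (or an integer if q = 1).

1. D_x = 45/4  [DE · BA = -21 ∩ DB · EC = -145/2]
2. D_y = -1/4  [DE · BA = -21 ∩ DB · EC = -145/2]
   → D = (45/4, -1/4)

D = (45/4, -1/4)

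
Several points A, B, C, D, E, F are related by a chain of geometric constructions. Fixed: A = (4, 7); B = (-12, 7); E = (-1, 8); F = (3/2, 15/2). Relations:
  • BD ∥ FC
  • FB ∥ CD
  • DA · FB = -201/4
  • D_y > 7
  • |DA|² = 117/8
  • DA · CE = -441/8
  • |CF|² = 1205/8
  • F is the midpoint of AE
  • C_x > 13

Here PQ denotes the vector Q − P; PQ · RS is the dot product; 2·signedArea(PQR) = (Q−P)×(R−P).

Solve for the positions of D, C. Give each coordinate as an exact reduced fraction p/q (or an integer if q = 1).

C = (55/4, 33/4)
D = (1/4, 31/4)

1. D_x = 1/4  [line 27/2·x + 1/2·y + -29/4 = 0 ∩ |DA|² = 117/8]
2. D_y = 31/4  [line 27/2·x + 1/2·y + -29/4 = 0 ∩ |DA|² = 117/8]
   → D = (1/4, 31/4)
3. C_x = 55/4  [FB ∥ CD ∩ BD ∥ FC]
4. C_y = 33/4  [FB ∥ CD ∩ BD ∥ FC]
   → C = (55/4, 33/4)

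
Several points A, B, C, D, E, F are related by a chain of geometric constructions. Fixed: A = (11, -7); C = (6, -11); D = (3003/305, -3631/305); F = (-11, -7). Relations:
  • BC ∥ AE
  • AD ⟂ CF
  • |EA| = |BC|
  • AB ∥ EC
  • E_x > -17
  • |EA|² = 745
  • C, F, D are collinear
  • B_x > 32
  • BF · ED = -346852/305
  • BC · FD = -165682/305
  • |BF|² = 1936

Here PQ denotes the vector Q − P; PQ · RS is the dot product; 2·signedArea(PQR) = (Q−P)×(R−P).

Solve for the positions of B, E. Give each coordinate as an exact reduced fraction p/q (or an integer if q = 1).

1. B_x = 33  [line -6358/305·x + 1496/305·y + 220286/305 = 0 ∩ |BF|² = 1936]
2. B_y = -7  [line -6358/305·x + 1496/305·y + 220286/305 = 0 ∩ |BF|² = 1936]
   → B = (33, -7)
3. E_x = -16  [BF · ED = -346852/305 ∩ AB ∥ EC]
4. E_y = -11  [BF · ED = -346852/305 ∩ AB ∥ EC]
   → E = (-16, -11)

B = (33, -7)
E = (-16, -11)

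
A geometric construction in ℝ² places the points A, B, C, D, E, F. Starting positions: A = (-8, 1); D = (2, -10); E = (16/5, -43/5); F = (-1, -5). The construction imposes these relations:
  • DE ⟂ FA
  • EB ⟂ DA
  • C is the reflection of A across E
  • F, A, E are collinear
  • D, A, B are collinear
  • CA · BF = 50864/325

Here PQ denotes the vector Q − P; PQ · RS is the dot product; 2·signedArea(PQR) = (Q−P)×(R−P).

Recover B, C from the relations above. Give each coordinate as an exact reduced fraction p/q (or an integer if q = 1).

B = (24/13, -639/65)
C = (72/5, -91/5)

1. B_x = 24/13  [D, A, B are collinear ∩ EB ⟂ DA]
2. B_y = -639/65  [D, A, B are collinear ∩ EB ⟂ DA]
   → B = (24/13, -639/65)
3. C_x = 72/5  [C is the reflection of A across E]
4. C_y = -91/5  [C is the reflection of A across E]
   → C = (72/5, -91/5)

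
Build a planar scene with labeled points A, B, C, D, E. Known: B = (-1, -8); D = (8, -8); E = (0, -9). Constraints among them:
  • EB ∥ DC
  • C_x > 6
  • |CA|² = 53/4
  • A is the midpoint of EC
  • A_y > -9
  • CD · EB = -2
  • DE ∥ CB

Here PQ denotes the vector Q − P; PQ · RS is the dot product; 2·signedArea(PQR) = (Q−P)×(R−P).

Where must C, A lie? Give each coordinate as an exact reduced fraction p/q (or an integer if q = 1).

1. C_x = 7  [DE ∥ CB ∩ EB ∥ DC]
2. C_y = -7  [DE ∥ CB ∩ EB ∥ DC]
   → C = (7, -7)
3. A_x = 7/2  [A is the midpoint of EC]
4. A_y = -8  [A is the midpoint of EC]
   → A = (7/2, -8)

A = (7/2, -8)
C = (7, -7)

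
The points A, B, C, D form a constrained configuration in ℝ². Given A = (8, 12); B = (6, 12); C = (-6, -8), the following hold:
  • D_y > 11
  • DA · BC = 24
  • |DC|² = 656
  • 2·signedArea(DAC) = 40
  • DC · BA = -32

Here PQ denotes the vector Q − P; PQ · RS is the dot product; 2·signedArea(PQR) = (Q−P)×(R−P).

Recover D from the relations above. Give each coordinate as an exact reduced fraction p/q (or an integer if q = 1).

1. D_x = 10  [DA · BC = 24 ∩ DC · BA = -32]
2. D_y = 12  [DA · BC = 24 ∩ DC · BA = -32]
   → D = (10, 12)

D = (10, 12)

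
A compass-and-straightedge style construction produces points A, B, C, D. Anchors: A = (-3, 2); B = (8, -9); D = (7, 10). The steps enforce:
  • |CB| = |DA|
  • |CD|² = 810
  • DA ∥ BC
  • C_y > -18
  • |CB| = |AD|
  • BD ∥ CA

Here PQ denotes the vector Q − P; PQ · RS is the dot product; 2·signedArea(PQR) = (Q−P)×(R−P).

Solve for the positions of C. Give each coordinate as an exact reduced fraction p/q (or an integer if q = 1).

1. C_x = -2  [BD ∥ CA ∩ DA ∥ BC]
2. C_y = -17  [BD ∥ CA ∩ DA ∥ BC]
   → C = (-2, -17)

C = (-2, -17)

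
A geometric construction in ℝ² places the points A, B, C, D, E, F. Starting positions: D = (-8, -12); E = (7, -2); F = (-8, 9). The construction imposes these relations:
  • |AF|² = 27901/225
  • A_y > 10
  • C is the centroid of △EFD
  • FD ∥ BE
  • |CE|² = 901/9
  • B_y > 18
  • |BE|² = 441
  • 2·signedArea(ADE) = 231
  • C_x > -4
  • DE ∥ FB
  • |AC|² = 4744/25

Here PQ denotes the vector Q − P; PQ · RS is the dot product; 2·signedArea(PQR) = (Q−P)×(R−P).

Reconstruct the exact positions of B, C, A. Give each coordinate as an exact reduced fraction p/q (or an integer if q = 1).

1. B_x = 7  [FD ∥ BE ∩ DE ∥ FB]
2. B_y = 19  [FD ∥ BE ∩ DE ∥ FB]
   → B = (7, 19)
3. C_x = -3  [C is the centroid of △EFD]
4. C_y = -5/3  [C is the centroid of △EFD]
   → C = (-3, -5/3)
5. A_x = 3  [line -10·x + 15·y + -131 = 0 ∩ |AF|² = 27901/225]
6. A_y = 161/15  [line -10·x + 15·y + -131 = 0 ∩ |AF|² = 27901/225]
   → A = (3, 161/15)

A = (3, 161/15)
B = (7, 19)
C = (-3, -5/3)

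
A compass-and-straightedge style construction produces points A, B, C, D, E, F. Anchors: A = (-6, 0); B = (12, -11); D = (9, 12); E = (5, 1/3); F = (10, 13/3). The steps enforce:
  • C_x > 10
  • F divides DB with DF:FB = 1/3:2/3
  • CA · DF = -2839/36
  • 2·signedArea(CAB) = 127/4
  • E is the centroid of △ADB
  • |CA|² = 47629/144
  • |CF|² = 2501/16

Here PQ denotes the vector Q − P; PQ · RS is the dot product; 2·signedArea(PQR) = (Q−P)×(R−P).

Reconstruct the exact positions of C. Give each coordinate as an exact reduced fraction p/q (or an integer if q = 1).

1. C_x = 41/4  [2·signedArea(CAB) = 127/4 ∩ CA · DF = -2839/36]
2. C_y = -49/6  [2·signedArea(CAB) = 127/4 ∩ CA · DF = -2839/36]
   → C = (41/4, -49/6)

C = (41/4, -49/6)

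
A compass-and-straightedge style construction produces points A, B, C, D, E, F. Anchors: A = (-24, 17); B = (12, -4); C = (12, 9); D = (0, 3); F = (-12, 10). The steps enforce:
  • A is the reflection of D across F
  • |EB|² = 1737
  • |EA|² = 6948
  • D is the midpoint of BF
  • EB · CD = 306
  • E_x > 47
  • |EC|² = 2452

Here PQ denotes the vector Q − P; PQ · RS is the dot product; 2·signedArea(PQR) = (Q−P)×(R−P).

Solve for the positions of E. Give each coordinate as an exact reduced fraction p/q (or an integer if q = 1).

1. E_x = 48  [line 12·x + 6·y + -426 = 0 ∩ |EB|² = 1737]
2. E_y = -25  [line 12·x + 6·y + -426 = 0 ∩ |EB|² = 1737]
   → E = (48, -25)

E = (48, -25)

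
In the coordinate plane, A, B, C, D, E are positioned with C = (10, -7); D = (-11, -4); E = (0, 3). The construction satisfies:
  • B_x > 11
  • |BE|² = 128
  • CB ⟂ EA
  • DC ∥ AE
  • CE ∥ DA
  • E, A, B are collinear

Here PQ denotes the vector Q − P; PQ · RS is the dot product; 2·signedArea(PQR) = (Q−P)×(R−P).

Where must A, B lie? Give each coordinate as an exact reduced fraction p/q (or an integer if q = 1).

1. A_x = -21  [DC ∥ AE ∩ CE ∥ DA]
2. A_y = 6  [DC ∥ AE ∩ CE ∥ DA]
   → A = (-21, 6)
3. B_x = 56/5  [E, A, B are collinear ∩ CB ⟂ EA]
4. B_y = 7/5  [E, A, B are collinear ∩ CB ⟂ EA]
   → B = (56/5, 7/5)

A = (-21, 6)
B = (56/5, 7/5)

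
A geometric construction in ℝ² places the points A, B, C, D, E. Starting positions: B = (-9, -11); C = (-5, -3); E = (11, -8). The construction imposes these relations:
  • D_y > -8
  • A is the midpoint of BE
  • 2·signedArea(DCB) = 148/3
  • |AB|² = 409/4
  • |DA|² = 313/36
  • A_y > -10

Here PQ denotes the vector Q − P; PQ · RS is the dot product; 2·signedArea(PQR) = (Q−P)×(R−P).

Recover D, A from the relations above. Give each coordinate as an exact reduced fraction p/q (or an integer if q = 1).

1. A_x = 1  [A is the midpoint of BE]
2. A_y = -19/2  [A is the midpoint of BE]
   → A = (1, -19/2)
3. D_x = -1  [line 8·x + -4·y + -64/3 = 0 ∩ |DA|² = 313/36]
4. D_y = -22/3  [line 8·x + -4·y + -64/3 = 0 ∩ |DA|² = 313/36]
   → D = (-1, -22/3)

A = (1, -19/2)
D = (-1, -22/3)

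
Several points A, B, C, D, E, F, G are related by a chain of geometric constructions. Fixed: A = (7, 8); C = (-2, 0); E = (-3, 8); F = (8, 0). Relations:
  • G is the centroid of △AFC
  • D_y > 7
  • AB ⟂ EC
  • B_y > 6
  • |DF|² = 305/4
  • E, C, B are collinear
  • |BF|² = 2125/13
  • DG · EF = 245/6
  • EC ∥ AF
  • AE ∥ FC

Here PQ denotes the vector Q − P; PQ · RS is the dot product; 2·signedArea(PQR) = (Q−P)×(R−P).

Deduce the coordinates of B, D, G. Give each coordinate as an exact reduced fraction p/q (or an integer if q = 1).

B = (-37/13, 88/13)
D = (9/2, 8)
G = (13/3, 8/3)

1. B_x = -37/13  [E, C, B are collinear ∩ AB ⟂ EC]
2. B_y = 88/13  [E, C, B are collinear ∩ AB ⟂ EC]
   → B = (-37/13, 88/13)
3. G_x = 13/3  [G is the centroid of △AFC]
4. G_y = 8/3  [G is the centroid of △AFC]
   → G = (13/3, 8/3)
5. D_x = 9/2  [line -11·x + 8·y + -29/2 = 0 ∩ |DF|² = 305/4]
6. D_y = 8  [line -11·x + 8·y + -29/2 = 0 ∩ |DF|² = 305/4]
   → D = (9/2, 8)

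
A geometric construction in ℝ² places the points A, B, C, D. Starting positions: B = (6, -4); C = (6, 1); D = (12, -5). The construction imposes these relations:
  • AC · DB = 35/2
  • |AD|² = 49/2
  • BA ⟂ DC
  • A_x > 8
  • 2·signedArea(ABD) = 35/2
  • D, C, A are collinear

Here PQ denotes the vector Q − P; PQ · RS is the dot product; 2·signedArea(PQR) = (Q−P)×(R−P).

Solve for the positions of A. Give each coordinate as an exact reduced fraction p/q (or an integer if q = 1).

1. A_x = 17/2  [D, C, A are collinear ∩ BA ⟂ DC]
2. A_y = -3/2  [D, C, A are collinear ∩ BA ⟂ DC]
   → A = (17/2, -3/2)

A = (17/2, -3/2)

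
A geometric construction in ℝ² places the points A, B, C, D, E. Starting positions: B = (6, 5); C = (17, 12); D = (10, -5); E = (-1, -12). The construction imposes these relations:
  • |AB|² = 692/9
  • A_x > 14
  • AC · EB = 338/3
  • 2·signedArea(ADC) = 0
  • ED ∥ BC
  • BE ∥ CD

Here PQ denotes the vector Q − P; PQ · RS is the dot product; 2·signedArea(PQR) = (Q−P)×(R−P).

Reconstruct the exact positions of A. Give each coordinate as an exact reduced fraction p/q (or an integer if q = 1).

1. A_x = 44/3  [2·signedArea(ADC) = 0 ∩ AC · EB = 338/3]
2. A_y = 19/3  [2·signedArea(ADC) = 0 ∩ AC · EB = 338/3]
   → A = (44/3, 19/3)

A = (44/3, 19/3)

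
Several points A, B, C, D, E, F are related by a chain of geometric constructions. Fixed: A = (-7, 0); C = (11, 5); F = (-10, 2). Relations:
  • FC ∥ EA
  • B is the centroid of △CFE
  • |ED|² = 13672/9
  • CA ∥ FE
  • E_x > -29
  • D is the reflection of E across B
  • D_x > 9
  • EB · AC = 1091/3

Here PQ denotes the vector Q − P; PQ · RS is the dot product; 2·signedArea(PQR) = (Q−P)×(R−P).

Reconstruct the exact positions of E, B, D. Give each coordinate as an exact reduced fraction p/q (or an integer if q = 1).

B = (-9, 4/3)
D = (10, 17/3)
E = (-28, -3)

1. E_x = -28  [FC ∥ EA ∩ CA ∥ FE]
2. E_y = -3  [FC ∥ EA ∩ CA ∥ FE]
   → E = (-28, -3)
3. B_x = -9  [B is the centroid of △CFE]
4. B_y = 4/3  [B is the centroid of △CFE]
   → B = (-9, 4/3)
5. D_x = 10  [D is the reflection of E across B]
6. D_y = 17/3  [D is the reflection of E across B]
   → D = (10, 17/3)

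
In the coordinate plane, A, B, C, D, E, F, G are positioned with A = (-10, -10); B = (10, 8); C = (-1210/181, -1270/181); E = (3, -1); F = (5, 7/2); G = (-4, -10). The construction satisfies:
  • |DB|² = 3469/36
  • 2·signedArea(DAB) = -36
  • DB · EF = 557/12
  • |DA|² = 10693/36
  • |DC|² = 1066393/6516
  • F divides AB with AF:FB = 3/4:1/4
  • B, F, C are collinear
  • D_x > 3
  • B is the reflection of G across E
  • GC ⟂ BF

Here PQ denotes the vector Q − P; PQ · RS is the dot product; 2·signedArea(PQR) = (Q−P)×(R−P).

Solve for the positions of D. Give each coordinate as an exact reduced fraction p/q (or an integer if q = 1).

D = (11/3, 1/2)

1. D_x = 11/3  [2·signedArea(DAB) = -36 ∩ DB · EF = 557/12]
2. D_y = 1/2  [2·signedArea(DAB) = -36 ∩ DB · EF = 557/12]
   → D = (11/3, 1/2)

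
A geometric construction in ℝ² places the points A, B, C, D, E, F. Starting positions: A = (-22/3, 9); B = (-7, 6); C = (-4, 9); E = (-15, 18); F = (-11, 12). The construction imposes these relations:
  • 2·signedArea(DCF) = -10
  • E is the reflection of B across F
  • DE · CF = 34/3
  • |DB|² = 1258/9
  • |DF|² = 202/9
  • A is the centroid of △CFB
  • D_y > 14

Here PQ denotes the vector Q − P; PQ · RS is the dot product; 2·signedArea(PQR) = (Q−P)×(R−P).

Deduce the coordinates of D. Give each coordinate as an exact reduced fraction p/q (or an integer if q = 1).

D = (-44/3, 15)

1. D_x = -44/3  [2·signedArea(DCF) = -10 ∩ DE · CF = 34/3]
2. D_y = 15  [2·signedArea(DCF) = -10 ∩ DE · CF = 34/3]
   → D = (-44/3, 15)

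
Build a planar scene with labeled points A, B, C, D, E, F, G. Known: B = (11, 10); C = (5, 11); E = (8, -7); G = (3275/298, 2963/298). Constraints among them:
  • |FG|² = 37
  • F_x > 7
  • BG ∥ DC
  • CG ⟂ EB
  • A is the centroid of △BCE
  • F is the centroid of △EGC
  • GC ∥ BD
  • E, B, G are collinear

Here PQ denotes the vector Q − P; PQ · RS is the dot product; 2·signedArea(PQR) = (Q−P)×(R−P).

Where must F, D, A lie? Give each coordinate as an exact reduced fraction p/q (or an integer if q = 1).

A = (8, 14/3)
D = (1493/298, 3295/298)
F = (2383/298, 1385/298)

1. F_x = 2383/298  [F is the centroid of △EGC]
2. F_y = 1385/298  [F is the centroid of △EGC]
   → F = (2383/298, 1385/298)
3. D_x = 1493/298  [BG ∥ DC ∩ GC ∥ BD]
4. D_y = 3295/298  [BG ∥ DC ∩ GC ∥ BD]
   → D = (1493/298, 3295/298)
5. A_x = 8  [A is the centroid of △BCE]
6. A_y = 14/3  [A is the centroid of △BCE]
   → A = (8, 14/3)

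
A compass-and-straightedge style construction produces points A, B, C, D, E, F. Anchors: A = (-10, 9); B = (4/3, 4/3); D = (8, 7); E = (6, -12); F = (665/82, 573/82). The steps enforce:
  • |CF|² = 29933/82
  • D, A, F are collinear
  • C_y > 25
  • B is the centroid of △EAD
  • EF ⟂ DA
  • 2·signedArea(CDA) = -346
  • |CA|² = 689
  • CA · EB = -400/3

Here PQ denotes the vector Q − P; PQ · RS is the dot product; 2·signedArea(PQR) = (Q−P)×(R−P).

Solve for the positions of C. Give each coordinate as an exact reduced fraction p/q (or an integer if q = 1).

C = (10, 26)

1. C_x = 10  [CA · EB = -400/3 ∩ 2·signedArea(CDA) = -346]
2. C_y = 26  [CA · EB = -400/3 ∩ 2·signedArea(CDA) = -346]
   → C = (10, 26)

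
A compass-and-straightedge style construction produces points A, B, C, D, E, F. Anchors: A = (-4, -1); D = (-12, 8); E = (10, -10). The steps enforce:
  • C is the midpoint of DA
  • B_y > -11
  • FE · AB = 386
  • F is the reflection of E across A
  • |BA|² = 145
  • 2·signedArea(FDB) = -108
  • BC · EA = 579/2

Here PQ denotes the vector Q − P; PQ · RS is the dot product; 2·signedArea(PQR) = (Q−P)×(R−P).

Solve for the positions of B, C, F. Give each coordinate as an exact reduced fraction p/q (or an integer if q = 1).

B = (4, -10)
C = (-8, 7/2)
F = (-18, 8)

1. C_x = -8  [C is the midpoint of DA]
2. C_y = 7/2  [C is the midpoint of DA]
   → C = (-8, 7/2)
3. F_x = -18  [F is the reflection of E across A]
4. F_y = 8  [F is the reflection of E across A]
   → F = (-18, 8)
5. B_x = 4  [BC · EA = 579/2 ∩ 2·signedArea(FDB) = -108]
6. B_y = -10  [BC · EA = 579/2 ∩ 2·signedArea(FDB) = -108]
   → B = (4, -10)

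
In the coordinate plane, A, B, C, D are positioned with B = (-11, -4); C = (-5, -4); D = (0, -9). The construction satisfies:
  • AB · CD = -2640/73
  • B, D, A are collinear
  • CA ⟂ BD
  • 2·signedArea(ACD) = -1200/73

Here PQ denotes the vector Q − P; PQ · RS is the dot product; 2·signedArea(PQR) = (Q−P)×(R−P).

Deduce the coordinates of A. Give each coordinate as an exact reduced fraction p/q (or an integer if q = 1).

A = (-440/73, -457/73)

1. A_x = -440/73  [B, D, A are collinear ∩ CA ⟂ BD]
2. A_y = -457/73  [B, D, A are collinear ∩ CA ⟂ BD]
   → A = (-440/73, -457/73)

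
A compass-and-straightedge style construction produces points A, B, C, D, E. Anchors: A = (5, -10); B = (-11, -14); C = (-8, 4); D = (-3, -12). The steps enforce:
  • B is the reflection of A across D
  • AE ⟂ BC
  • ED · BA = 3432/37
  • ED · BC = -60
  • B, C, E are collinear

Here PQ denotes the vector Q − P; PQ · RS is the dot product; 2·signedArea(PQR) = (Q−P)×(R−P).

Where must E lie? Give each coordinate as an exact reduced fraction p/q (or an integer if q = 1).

1. E_x = -367/37  [B, C, E are collinear ∩ AE ⟂ BC]
2. E_y = -278/37  [B, C, E are collinear ∩ AE ⟂ BC]
   → E = (-367/37, -278/37)

E = (-367/37, -278/37)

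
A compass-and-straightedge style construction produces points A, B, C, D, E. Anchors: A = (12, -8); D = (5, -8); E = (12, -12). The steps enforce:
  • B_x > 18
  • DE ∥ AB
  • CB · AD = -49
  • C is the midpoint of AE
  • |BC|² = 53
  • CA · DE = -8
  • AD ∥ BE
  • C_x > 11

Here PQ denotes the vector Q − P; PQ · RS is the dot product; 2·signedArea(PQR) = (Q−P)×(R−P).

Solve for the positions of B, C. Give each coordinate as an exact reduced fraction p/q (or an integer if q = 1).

B = (19, -12)
C = (12, -10)

1. B_x = 19  [AD ∥ BE ∩ DE ∥ AB]
2. B_y = -12  [AD ∥ BE ∩ DE ∥ AB]
   → B = (19, -12)
3. C_x = 12  [C is the midpoint of AE]
4. C_y = -10  [C is the midpoint of AE]
   → C = (12, -10)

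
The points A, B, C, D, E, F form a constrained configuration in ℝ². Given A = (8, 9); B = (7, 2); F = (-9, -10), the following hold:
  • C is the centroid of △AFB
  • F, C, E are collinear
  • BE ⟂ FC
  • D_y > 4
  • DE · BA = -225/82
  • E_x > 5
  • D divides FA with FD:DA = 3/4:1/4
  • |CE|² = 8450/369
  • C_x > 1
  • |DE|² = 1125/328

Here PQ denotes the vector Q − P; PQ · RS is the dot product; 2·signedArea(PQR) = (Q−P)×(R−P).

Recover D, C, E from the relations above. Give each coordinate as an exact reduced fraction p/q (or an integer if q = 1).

C = (2, 1/3)
D = (15/4, 17/4)
E = (225/41, 148/41)

1. D_x = 15/4  [D divides FA with FD:DA = 3/4:1/4]
2. D_y = 17/4  [D divides FA with FD:DA = 3/4:1/4]
   → D = (15/4, 17/4)
3. C_x = 2  [C is the centroid of △AFB]
4. C_y = 1/3  [C is the centroid of △AFB]
   → C = (2, 1/3)
5. E_x = 225/41  [F, C, E are collinear ∩ BE ⟂ FC]
6. E_y = 148/41  [F, C, E are collinear ∩ BE ⟂ FC]
   → E = (225/41, 148/41)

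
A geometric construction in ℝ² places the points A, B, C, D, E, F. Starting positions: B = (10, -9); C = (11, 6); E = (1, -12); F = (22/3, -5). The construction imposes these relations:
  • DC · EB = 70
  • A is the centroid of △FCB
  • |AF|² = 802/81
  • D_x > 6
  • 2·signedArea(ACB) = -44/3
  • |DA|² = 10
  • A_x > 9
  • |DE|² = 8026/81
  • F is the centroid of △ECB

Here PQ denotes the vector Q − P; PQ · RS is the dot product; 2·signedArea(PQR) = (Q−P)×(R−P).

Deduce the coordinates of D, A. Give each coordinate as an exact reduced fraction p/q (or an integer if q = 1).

A = (85/9, -8/3)
D = (58/9, -11/3)

1. A_x = 85/9  [A is the centroid of △FCB]
2. A_y = -8/3  [A is the centroid of △FCB]
   → A = (85/9, -8/3)
3. D_x = 58/9  [line -9·x + -3·y + 47 = 0 ∩ |DA|² = 10]
4. D_y = -11/3  [line -9·x + -3·y + 47 = 0 ∩ |DA|² = 10]
   → D = (58/9, -11/3)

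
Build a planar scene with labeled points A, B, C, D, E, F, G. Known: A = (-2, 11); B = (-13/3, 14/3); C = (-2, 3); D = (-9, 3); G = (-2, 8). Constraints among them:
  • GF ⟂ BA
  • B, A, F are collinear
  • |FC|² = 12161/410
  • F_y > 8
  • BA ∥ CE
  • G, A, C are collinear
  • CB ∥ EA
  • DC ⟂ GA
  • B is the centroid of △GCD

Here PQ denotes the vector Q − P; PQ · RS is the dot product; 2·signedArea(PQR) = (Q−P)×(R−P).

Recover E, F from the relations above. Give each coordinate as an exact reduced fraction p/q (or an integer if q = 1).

1. E_x = 1/3  [CB ∥ EA ∩ BA ∥ CE]
2. E_y = 28/3  [CB ∥ EA ∩ BA ∥ CE]
   → E = (1/3, 28/3)
3. F_x = -1219/410  [B, A, F are collinear ∩ GF ⟂ BA]
4. F_y = 3427/410  [B, A, F are collinear ∩ GF ⟂ BA]
   → F = (-1219/410, 3427/410)

E = (1/3, 28/3)
F = (-1219/410, 3427/410)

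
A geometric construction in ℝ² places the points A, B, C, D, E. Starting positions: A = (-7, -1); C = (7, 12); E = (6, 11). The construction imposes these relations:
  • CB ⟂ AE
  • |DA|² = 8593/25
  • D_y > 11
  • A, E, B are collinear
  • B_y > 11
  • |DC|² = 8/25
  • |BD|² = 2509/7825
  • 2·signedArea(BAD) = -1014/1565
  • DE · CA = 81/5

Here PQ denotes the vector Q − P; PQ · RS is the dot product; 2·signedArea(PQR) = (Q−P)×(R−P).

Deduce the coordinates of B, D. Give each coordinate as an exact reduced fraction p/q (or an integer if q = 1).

B = (2203/313, 3743/313)
D = (33/5, 58/5)

1. B_x = 2203/313  [A, E, B are collinear ∩ CB ⟂ AE]
2. B_y = 3743/313  [A, E, B are collinear ∩ CB ⟂ AE]
   → B = (2203/313, 3743/313)
3. D_x = 33/5  [DE · CA = 81/5 ∩ 2·signedArea(BAD) = -1014/1565]
4. D_y = 58/5  [DE · CA = 81/5 ∩ 2·signedArea(BAD) = -1014/1565]
   → D = (33/5, 58/5)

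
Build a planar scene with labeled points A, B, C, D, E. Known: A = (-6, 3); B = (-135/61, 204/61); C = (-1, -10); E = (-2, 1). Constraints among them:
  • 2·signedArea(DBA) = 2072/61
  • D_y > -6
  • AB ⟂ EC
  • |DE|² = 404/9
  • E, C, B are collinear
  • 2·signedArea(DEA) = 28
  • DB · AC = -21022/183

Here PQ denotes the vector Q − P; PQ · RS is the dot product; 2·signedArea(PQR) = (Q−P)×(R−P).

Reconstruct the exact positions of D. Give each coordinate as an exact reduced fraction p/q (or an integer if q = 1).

D = (-8/3, -17/3)

1. D_x = -8/3  [DB · AC = -21022/183 ∩ 2·signedArea(DEA) = 28]
2. D_y = -17/3  [DB · AC = -21022/183 ∩ 2·signedArea(DEA) = 28]
   → D = (-8/3, -17/3)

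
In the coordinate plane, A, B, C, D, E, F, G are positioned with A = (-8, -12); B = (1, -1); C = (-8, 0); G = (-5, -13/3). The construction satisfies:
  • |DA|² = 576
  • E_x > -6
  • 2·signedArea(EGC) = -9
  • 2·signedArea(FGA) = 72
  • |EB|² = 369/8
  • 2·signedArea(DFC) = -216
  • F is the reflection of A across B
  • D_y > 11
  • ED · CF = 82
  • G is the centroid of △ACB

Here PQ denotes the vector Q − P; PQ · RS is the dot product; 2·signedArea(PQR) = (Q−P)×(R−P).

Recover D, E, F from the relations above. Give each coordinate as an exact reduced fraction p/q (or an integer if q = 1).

D = (-8, 12)
E = (-23/4, -1/4)
F = (10, 10)

1. F_x = 10  [F is the reflection of A across B]
2. F_y = 10  [F is the reflection of A across B]
   → F = (10, 10)
3. D_x = -8  [line 10·x + -18·y + 296 = 0 ∩ |DA|² = 576]
4. D_y = 12  [line 10·x + -18·y + 296 = 0 ∩ |DA|² = 576]
   → D = (-8, 12)
5. E_x = -23/4  [2·signedArea(EGC) = -9 ∩ ED · CF = 82]
6. E_y = -1/4  [2·signedArea(EGC) = -9 ∩ ED · CF = 82]
   → E = (-23/4, -1/4)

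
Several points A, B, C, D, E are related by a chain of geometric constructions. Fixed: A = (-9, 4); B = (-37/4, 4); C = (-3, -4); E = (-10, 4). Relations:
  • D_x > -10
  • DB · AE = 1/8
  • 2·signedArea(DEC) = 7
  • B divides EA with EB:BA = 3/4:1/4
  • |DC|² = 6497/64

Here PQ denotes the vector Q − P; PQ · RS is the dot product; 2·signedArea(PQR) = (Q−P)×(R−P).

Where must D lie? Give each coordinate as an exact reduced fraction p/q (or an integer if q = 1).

D = (-73/8, 4)

1. D_x = -73/8  [2·signedArea(DEC) = 7 ∩ DB · AE = 1/8]
2. D_y = 4  [2·signedArea(DEC) = 7 ∩ DB · AE = 1/8]
   → D = (-73/8, 4)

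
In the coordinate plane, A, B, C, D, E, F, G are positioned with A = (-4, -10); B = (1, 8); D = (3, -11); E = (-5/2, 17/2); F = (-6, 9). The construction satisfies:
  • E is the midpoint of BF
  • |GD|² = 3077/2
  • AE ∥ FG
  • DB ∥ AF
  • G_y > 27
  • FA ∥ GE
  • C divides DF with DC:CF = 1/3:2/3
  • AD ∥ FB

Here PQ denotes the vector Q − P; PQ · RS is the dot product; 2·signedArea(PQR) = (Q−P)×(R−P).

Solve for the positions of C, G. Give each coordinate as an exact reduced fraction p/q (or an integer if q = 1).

C = (0, -13/3)
G = (-9/2, 55/2)

1. C_x = 0  [C divides DF with DC:CF = 1/3:2/3]
2. C_y = -13/3  [C divides DF with DC:CF = 1/3:2/3]
   → C = (0, -13/3)
3. G_x = -9/2  [FA ∥ GE ∩ AE ∥ FG]
4. G_y = 55/2  [FA ∥ GE ∩ AE ∥ FG]
   → G = (-9/2, 55/2)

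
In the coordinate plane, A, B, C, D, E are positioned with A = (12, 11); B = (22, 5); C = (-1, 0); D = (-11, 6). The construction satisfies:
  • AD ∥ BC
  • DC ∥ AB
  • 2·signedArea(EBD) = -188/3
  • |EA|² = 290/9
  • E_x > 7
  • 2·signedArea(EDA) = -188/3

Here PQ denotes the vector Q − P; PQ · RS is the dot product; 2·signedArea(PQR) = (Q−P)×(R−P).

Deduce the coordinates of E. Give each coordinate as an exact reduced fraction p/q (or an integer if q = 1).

E = (23/3, 22/3)

1. E_x = 23/3  [2·signedArea(EBD) = -188/3 ∩ 2·signedArea(EDA) = -188/3]
2. E_y = 22/3  [2·signedArea(EBD) = -188/3 ∩ 2·signedArea(EDA) = -188/3]
   → E = (23/3, 22/3)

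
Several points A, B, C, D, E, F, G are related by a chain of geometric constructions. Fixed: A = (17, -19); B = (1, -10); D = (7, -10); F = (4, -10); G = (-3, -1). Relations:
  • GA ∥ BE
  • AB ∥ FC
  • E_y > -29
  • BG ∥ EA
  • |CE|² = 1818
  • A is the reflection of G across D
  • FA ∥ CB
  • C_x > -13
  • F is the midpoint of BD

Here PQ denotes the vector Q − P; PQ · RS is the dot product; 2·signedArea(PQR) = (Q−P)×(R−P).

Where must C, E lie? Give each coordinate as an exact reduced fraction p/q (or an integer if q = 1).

C = (-12, -1)
E = (21, -28)

1. C_x = -12  [FA ∥ CB ∩ AB ∥ FC]
2. C_y = -1  [FA ∥ CB ∩ AB ∥ FC]
   → C = (-12, -1)
3. E_x = 21  [BG ∥ EA ∩ GA ∥ BE]
4. E_y = -28  [BG ∥ EA ∩ GA ∥ BE]
   → E = (21, -28)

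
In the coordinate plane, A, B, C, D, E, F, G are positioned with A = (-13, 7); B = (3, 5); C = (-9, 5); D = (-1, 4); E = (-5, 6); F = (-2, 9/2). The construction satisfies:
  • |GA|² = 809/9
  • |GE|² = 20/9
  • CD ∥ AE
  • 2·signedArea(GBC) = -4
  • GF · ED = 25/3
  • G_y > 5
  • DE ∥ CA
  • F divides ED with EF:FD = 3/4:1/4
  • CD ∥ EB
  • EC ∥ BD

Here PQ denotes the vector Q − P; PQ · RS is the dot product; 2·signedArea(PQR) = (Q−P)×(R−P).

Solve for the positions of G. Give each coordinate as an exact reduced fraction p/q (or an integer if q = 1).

1. G_x = -11/3  [GF · ED = 25/3 ∩ 2·signedArea(GBC) = -4]
2. G_y = 16/3  [GF · ED = 25/3 ∩ 2·signedArea(GBC) = -4]
   → G = (-11/3, 16/3)

G = (-11/3, 16/3)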